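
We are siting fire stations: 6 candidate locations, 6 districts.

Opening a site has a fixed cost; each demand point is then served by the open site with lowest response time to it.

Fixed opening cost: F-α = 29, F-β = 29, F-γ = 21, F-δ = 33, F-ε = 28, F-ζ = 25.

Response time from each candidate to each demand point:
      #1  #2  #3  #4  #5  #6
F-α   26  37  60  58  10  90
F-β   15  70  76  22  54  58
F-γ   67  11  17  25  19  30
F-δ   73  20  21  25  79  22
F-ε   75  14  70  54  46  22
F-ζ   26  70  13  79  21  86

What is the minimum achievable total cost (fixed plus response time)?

164

Open {F-β, F-γ}: assign each demand point to its cheapest open site.
  #1→F-β 15, #2→F-γ 11, #3→F-γ 17, #4→F-β 22, #5→F-γ 19, #6→F-γ 30
  response time 114, fixed 50 → total 164.
Compare {F-α, F-γ}: response time 119 + fixed 50 = 169.
Compare {F-γ, F-ζ}: response time 124 + fixed 46 = 170.
Compare {F-α, F-β, F-γ}: response time 105 + fixed 79 = 184.
All other subsets cost ≥ 169. Minimum total cost: 164.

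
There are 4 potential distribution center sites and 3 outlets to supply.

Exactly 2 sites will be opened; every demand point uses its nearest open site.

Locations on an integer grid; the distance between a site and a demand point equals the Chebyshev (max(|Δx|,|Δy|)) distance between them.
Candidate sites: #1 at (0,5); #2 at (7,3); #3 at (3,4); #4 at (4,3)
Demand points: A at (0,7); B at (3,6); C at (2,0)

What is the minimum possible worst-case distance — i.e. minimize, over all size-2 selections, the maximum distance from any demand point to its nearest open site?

Open {#1, #4}.
  Farthest demand point is B at distance 3 (to #1); all others are ≤ 3.
With {#3, #4} the worst case is 3.
With {#1, #3} the worst case is 4.
No size-2 selection achieves below 3.

3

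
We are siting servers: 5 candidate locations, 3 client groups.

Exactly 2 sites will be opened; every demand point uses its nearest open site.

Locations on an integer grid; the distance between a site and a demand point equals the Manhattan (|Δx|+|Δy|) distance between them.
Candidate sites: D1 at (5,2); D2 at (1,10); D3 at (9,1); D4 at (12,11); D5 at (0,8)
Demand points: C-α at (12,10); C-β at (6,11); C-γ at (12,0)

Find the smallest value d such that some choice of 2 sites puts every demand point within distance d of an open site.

Open {D3, D4}.
  Farthest demand point is C-β at distance 6 (to D4); all others are ≤ 6.
With {D1, D4} the worst case is 9.
With {D1, D2} the worst case is 11.
No size-2 selection achieves below 6.

6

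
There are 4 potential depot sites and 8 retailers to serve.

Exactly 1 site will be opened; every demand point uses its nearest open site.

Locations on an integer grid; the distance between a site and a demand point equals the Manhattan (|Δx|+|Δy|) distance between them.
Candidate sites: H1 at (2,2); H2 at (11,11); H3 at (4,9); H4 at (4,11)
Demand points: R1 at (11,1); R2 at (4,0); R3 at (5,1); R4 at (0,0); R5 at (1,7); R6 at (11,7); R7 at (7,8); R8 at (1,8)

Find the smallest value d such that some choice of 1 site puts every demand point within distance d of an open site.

Open {H1}.
  Farthest demand point is R6 at distance 14 (to H1); all others are ≤ 14.
With {H3} the worst case is 15.
With {H4} the worst case is 17.
No size-1 selection achieves below 14.

14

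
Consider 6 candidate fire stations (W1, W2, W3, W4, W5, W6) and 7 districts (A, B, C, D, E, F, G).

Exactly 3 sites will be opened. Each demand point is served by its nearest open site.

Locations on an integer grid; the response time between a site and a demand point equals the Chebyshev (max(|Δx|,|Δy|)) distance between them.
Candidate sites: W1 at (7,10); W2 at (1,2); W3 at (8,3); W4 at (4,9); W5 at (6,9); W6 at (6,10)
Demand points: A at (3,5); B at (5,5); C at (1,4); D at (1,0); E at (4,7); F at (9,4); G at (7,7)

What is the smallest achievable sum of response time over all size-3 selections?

15

Open {W2, W3, W5}.
  A→W2 3, B→W3 3, C→W2 2, D→W2 2, E→W5 2, F→W3 1, G→W5 2  ⇒ total 15.
Compare {W2, W3, W4}: total 16.
Compare {W1, W2, W3}: total 17.
No size-3 selection does better; minimum is 15.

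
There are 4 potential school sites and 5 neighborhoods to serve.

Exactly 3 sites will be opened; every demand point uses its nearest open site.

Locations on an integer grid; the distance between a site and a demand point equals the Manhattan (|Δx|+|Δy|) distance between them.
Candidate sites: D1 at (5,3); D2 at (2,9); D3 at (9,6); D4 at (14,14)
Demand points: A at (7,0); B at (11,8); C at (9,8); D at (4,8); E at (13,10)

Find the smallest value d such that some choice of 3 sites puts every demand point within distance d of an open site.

6

Open {D1, D3, D4}.
  Farthest demand point is D at distance 6 (to D1); all others are ≤ 6.
With {D1, D2, D3} the worst case is 8.
With {D2, D3, D4} the worst case is 8.
No size-3 selection achieves below 6.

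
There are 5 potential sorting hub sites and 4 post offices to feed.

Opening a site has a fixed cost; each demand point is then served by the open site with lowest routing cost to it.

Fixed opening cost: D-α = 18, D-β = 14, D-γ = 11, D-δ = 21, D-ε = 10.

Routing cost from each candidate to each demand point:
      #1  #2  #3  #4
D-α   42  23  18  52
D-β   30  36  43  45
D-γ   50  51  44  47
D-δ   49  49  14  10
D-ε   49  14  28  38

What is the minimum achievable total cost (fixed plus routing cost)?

113

Open {D-β, D-δ, D-ε}: assign each demand point to its cheapest open site.
  #1→D-β 30, #2→D-ε 14, #3→D-δ 14, #4→D-δ 10
  routing cost 68, fixed 45 → total 113.
Compare {D-δ, D-ε}: routing cost 87 + fixed 31 = 118.
Compare {D-β, D-γ, D-δ, D-ε}: routing cost 68 + fixed 56 = 124.
Compare {D-β, D-δ}: routing cost 90 + fixed 35 = 125.
All other subsets cost ≥ 118. Minimum total cost: 113.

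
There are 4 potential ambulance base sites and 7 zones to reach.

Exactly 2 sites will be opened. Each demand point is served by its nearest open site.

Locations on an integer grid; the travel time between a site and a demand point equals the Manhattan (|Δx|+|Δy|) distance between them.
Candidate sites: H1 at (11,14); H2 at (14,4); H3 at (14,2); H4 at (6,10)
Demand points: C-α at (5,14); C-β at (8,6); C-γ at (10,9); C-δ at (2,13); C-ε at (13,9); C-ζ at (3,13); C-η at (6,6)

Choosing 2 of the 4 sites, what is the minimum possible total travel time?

Open {H2, H4}.
  C-α→H4 5, C-β→H4 6, C-γ→H4 5, C-δ→H4 7, C-ε→H2 6, C-ζ→H4 6, C-η→H4 4  ⇒ total 39.
Compare {H1, H4}: total 40.
Compare {H3, H4}: total 41.
No size-2 selection does better; minimum is 39.

39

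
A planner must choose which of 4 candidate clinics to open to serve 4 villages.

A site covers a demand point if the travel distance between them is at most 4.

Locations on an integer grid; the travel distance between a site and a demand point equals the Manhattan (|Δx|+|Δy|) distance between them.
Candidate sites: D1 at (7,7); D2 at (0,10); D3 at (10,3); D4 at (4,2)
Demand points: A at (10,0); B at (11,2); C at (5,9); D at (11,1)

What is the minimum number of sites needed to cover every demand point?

2

Coverage sets (demand points within 4 of each site):
  D1: {C}
  D2: {}
  D3: {A, B, D}
  D4: {}
No single site covers all 4 demand points.
But {D1, D3} covers everything, so the minimum is 2.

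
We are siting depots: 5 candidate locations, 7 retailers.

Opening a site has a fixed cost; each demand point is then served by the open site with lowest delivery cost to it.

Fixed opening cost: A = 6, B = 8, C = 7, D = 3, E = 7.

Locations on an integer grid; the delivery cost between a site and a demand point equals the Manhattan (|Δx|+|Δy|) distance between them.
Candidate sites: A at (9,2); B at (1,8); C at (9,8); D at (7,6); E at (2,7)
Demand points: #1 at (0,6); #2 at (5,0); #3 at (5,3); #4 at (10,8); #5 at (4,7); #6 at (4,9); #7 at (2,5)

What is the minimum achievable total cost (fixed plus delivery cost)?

39

Open {D, E}: assign each demand point to its cheapest open site.
  #1→E 3, #2→D 8, #3→D 5, #4→D 5, #5→E 2, #6→E 4, #7→E 2
  delivery cost 29, fixed 10 → total 39.
Compare {A, E}: delivery cost 29 + fixed 13 = 42.
Compare {C, D, E}: delivery cost 25 + fixed 17 = 42.
Compare {C, E}: delivery cost 29 + fixed 14 = 43.
All other subsets cost ≥ 42. Minimum total cost: 39.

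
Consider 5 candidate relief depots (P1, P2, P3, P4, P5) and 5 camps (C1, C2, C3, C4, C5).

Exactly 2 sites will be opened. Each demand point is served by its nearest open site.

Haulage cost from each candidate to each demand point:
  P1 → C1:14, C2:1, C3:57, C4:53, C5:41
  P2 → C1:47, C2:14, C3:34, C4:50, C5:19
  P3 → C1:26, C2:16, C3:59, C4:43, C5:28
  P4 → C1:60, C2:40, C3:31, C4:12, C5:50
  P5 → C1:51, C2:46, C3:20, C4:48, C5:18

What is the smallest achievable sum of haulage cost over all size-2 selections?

Open {P1, P4}.
  C1→P1 14, C2→P1 1, C3→P4 31, C4→P4 12, C5→P1 41  ⇒ total 99.
Compare {P1, P5}: total 101.
Compare {P3, P4}: total 113.
No size-2 selection does better; minimum is 99.

99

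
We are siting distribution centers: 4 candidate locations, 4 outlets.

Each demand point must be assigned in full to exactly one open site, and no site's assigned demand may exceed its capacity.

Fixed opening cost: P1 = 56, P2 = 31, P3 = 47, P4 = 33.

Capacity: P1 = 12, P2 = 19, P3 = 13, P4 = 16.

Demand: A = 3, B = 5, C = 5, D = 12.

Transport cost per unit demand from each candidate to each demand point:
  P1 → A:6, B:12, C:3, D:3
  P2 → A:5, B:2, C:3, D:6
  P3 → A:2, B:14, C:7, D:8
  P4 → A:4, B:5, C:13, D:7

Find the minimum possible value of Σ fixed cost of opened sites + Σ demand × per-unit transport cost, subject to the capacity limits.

163

Open {P1, P2}; cheapest assignment that respects the capacities:
  P1 (cap 12, load 12): D — cost 12×3 = 36
  P2 (cap 19, load 13): A, B, C — cost 3×5 + 5×2 + 5×3 = 40
  Shipping 76, fixed 87 → total 163.
  Any other capacity-feasible assignment to {P1, P2} ships for at least 76.
Compare {P2, P4}: its best feasible assignment gives total 185.
Compare {P1, P2, P4}: its best feasible assignment gives total 193.
Every other set of open sites that can feasibly serve all demand totals ≥ 185 even under its best assignment. Minimum: 163.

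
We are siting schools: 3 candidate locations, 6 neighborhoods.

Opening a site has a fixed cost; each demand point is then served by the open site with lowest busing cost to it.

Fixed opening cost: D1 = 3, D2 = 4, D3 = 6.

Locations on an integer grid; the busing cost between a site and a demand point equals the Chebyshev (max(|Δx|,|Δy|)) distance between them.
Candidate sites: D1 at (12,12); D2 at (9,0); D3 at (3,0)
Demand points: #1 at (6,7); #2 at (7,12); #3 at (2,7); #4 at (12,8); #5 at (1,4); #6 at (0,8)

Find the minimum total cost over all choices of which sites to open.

Open {D1, D3}: assign each demand point to its cheapest open site.
  #1→D1 6, #2→D1 5, #3→D3 7, #4→D1 4, #5→D3 4, #6→D3 8
  busing cost 34, fixed 9 → total 43.
Compare {D1, D2}: busing cost 39 + fixed 7 = 46.
Compare {D1, D2, D3}: busing cost 34 + fixed 13 = 47.
Compare {D1}: busing cost 48 + fixed 3 = 51.
All other subsets cost ≥ 46. Minimum total cost: 43.

43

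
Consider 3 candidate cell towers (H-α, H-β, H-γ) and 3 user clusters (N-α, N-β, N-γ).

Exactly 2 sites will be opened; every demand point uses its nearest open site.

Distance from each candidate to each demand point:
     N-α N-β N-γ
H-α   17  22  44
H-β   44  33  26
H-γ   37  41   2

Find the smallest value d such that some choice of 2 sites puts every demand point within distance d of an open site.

22

Open {H-α, H-γ}.
  Farthest demand point is N-β at distance 22 (to H-α); all others are ≤ 22.
With {H-α, H-β} the worst case is 26.
With {H-β, H-γ} the worst case is 37.
No size-2 selection achieves below 22.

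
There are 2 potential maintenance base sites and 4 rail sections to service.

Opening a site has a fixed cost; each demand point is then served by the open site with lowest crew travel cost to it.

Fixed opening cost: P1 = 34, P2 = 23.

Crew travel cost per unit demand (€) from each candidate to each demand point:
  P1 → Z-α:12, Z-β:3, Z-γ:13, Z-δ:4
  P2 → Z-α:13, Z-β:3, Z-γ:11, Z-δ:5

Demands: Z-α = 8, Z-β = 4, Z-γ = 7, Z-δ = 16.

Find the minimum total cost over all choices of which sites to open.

296

Open {P2}: assign each demand point to its cheapest open site.
  Z-α→P2 8×13=104, Z-β→P2 4×3=12, Z-γ→P2 7×11=77, Z-δ→P2 16×5=80
  crew travel cost 273, fixed 23 → total 296.
Compare {P1}: crew travel cost 263 + fixed 34 = 297.
Compare {P1, P2}: crew travel cost 249 + fixed 57 = 306.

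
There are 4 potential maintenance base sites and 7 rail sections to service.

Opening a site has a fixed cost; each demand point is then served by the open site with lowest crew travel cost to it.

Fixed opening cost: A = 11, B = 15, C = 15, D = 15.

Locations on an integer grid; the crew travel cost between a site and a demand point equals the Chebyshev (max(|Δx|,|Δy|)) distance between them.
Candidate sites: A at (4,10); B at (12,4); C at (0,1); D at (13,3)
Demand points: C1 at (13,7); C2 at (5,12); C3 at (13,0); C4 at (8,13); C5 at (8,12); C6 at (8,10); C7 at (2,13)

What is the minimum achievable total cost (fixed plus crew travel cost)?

Open {A}: assign each demand point to its cheapest open site.
  C1→A 9, C2→A 2, C3→A 10, C4→A 4, C5→A 4, C6→A 4, C7→A 3
  crew travel cost 36, fixed 11 → total 47.
Compare {A, B}: crew travel cost 24 + fixed 26 = 50.
Compare {A, D}: crew travel cost 24 + fixed 26 = 50.
Compare {A, C}: crew travel cost 36 + fixed 26 = 62.
All other subsets cost ≥ 50. Minimum total cost: 47.

47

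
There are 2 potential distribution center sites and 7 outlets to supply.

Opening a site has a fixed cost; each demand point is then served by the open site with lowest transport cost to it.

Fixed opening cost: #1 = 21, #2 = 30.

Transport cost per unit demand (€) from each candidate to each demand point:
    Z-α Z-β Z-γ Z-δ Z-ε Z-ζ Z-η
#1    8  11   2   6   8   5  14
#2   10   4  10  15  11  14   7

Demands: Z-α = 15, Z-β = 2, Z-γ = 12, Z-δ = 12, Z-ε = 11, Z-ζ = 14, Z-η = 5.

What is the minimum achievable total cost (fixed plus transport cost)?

468

Open {#1, #2}: assign each demand point to its cheapest open site.
  Z-α→#1 15×8=120, Z-β→#2 2×4=8, Z-γ→#1 12×2=24, Z-δ→#1 12×6=72, Z-ε→#1 11×8=88, Z-ζ→#1 14×5=70, Z-η→#2 5×7=35
  transport cost 417, fixed 51 → total 468.
Compare {#1}: transport cost 466 + fixed 21 = 487.
Compare {#2}: transport cost 810 + fixed 30 = 840.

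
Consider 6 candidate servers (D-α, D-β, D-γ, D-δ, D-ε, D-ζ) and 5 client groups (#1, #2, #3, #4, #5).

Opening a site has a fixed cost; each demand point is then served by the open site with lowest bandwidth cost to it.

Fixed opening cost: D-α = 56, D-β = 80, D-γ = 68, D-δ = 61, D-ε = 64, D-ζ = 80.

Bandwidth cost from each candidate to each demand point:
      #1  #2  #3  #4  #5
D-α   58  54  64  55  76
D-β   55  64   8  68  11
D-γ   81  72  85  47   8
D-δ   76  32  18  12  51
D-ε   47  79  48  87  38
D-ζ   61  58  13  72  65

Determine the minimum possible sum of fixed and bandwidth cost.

250

Open {D-δ}: assign each demand point to its cheapest open site.
  #1→D-δ 76, #2→D-δ 32, #3→D-δ 18, #4→D-δ 12, #5→D-δ 51
  bandwidth cost 189, fixed 61 → total 250.
Compare {D-β, D-δ}: bandwidth cost 118 + fixed 141 = 259.
Compare {D-δ, D-ε}: bandwidth cost 147 + fixed 125 = 272.
Compare {D-γ, D-δ}: bandwidth cost 146 + fixed 129 = 275.
All other subsets cost ≥ 259. Minimum total cost: 250.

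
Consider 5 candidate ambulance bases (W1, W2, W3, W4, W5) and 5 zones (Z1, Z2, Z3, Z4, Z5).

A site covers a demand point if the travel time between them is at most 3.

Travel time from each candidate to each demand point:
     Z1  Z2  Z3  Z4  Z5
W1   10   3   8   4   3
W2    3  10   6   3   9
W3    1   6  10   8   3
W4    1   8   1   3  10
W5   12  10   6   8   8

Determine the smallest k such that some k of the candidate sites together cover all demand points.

Coverage sets (demand points within 3 of each site):
  W1: {Z2, Z5}
  W2: {Z1, Z4}
  W3: {Z1, Z5}
  W4: {Z1, Z3, Z4}
  W5: {}
No single site covers all 5 demand points.
But {W1, W4} covers everything, so the minimum is 2.

2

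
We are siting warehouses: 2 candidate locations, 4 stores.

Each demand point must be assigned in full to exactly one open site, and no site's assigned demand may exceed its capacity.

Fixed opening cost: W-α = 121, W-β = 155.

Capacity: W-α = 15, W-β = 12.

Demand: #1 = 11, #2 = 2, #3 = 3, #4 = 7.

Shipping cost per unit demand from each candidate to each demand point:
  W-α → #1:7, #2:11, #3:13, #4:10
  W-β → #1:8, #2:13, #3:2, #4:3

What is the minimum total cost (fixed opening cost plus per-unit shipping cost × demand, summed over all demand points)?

Open {W-α, W-β}; cheapest assignment that respects the capacities:
  W-α (cap 15, load 13): #1, #2 — cost 11×7 + 2×11 = 99
  W-β (cap 12, load 10): #3, #4 — cost 3×2 + 7×3 = 27
  Shipping 126, fixed 276 → total 402.
  Any other capacity-feasible assignment to {W-α, W-β} ships for at least 126.
Total demand is 23 and no other set of sites has combined capacity ≥ 23, so {W-α, W-β} is the only feasible choice of open sites. Minimum: 402.

402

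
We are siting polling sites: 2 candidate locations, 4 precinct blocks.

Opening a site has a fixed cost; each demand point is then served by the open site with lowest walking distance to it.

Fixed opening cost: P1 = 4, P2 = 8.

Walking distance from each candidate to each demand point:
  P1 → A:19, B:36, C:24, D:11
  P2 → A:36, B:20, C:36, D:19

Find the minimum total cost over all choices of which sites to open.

Open {P1, P2}: assign each demand point to its cheapest open site.
  A→P1 19, B→P2 20, C→P1 24, D→P1 11
  walking distance 74, fixed 12 → total 86.
Compare {P1}: walking distance 90 + fixed 4 = 94.
Compare {P2}: walking distance 111 + fixed 8 = 119.

86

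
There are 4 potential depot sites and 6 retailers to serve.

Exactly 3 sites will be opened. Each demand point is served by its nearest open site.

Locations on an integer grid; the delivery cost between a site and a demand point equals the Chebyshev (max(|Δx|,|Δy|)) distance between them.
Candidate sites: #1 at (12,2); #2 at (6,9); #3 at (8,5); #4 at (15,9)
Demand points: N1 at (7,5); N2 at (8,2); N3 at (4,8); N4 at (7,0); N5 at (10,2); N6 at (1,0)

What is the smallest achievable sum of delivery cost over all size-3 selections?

20

Open {#1, #2, #3}.
  N1→#3 1, N2→#3 3, N3→#2 2, N4→#1 5, N5→#1 2, N6→#3 7  ⇒ total 20.
Compare {#2, #3, #4}: total 21.
Compare {#1, #3, #4}: total 22.
No size-3 selection does better; minimum is 20.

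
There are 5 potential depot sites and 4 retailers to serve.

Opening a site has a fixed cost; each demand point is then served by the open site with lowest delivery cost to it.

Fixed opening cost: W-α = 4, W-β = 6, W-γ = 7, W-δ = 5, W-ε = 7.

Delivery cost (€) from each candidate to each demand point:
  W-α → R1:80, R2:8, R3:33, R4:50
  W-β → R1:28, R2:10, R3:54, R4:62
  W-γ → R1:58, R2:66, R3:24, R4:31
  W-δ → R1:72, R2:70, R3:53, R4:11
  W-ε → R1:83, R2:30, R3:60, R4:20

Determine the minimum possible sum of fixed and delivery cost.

91

Open {W-β, W-γ, W-δ}: assign each demand point to its cheapest open site.
  R1→W-β 28, R2→W-β 10, R3→W-γ 24, R4→W-δ 11
  delivery cost 73, fixed 18 → total 91.
Compare {W-α, W-β, W-γ, W-δ}: delivery cost 71 + fixed 22 = 93.
Compare {W-α, W-β, W-δ}: delivery cost 80 + fixed 15 = 95.
Compare {W-β, W-γ, W-δ, W-ε}: delivery cost 73 + fixed 25 = 98.
All other subsets cost ≥ 93. Minimum total cost: 91.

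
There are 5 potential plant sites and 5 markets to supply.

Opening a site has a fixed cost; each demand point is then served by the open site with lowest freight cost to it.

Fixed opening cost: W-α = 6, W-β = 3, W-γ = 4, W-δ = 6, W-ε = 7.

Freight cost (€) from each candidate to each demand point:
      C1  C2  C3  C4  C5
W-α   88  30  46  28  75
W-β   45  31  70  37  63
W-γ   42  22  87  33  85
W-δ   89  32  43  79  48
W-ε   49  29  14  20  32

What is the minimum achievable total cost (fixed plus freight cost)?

141

Open {W-γ, W-ε}: assign each demand point to its cheapest open site.
  C1→W-γ 42, C2→W-γ 22, C3→W-ε 14, C4→W-ε 20, C5→W-ε 32
  freight cost 130, fixed 11 → total 141.
Compare {W-β, W-γ, W-ε}: freight cost 130 + fixed 14 = 144.
Compare {W-α, W-γ, W-ε}: freight cost 130 + fixed 17 = 147.
Compare {W-γ, W-δ, W-ε}: freight cost 130 + fixed 17 = 147.
All other subsets cost ≥ 144. Minimum total cost: 141.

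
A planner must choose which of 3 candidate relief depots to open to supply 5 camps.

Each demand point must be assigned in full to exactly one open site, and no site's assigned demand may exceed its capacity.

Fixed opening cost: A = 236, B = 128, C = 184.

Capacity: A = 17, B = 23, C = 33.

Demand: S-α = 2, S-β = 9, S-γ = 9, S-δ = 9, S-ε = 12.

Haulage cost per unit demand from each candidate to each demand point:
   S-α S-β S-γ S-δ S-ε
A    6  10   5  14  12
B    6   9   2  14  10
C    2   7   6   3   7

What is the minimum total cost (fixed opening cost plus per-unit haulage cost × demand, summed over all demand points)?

508

Open {B, C}; cheapest assignment that respects the capacities:
  B (cap 23, load 9): S-γ — cost 9×2 = 18
  C (cap 33, load 32): S-α, S-β, S-δ, S-ε — cost 2×2 + 9×7 + 9×3 + 12×7 = 178
  Shipping 196, fixed 312 → total 508.
  Any other capacity-feasible assignment to {B, C} ships for at least 196.
Compare {A, C}: its best feasible assignment gives total 643.
Compare {A, B, C}: its best feasible assignment gives total 744.
Every other set of open sites that can feasibly serve all demand totals ≥ 643 even under its best assignment. Minimum: 508.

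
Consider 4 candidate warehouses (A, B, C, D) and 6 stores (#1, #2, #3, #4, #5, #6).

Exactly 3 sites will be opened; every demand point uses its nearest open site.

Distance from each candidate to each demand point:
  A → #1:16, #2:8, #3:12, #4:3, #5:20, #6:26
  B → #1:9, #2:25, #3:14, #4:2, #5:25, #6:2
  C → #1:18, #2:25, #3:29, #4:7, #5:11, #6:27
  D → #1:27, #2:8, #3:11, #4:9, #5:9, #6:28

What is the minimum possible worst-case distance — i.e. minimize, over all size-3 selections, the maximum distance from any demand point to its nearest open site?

11

Open {A, B, D}.
  Farthest demand point is #3 at distance 11 (to D); all others are ≤ 11.
With {B, C, D} the worst case is 11.
With {A, B, C} the worst case is 12.
No size-3 selection achieves below 11.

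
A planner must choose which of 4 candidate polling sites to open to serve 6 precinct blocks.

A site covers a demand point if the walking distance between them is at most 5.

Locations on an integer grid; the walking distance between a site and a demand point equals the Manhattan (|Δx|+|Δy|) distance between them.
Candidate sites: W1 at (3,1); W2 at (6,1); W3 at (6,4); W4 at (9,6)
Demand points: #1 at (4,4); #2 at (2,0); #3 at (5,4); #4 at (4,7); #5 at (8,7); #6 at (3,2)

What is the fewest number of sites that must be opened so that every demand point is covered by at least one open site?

2

Coverage sets (demand points within 5 of each site):
  W1: {#1, #2, #3, #6}
  W2: {#1, #2, #3, #6}
  W3: {#1, #3, #4, #5, #6}
  W4: {#5}
No single site covers all 6 demand points.
But {W1, W3} covers everything, so the minimum is 2.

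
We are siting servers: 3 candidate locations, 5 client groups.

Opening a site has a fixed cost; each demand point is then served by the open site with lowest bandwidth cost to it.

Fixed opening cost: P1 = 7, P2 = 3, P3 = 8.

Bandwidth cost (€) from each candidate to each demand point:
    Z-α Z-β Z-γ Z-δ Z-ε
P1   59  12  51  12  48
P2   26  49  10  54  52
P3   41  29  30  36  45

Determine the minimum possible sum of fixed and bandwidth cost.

118

Open {P1, P2}: assign each demand point to its cheapest open site.
  Z-α→P2 26, Z-β→P1 12, Z-γ→P2 10, Z-δ→P1 12, Z-ε→P1 48
  bandwidth cost 108, fixed 10 → total 118.
Compare {P1, P2, P3}: bandwidth cost 105 + fixed 18 = 123.
Compare {P1, P3}: bandwidth cost 140 + fixed 15 = 155.
Compare {P2, P3}: bandwidth cost 146 + fixed 11 = 157.
All other subsets cost ≥ 123. Minimum total cost: 118.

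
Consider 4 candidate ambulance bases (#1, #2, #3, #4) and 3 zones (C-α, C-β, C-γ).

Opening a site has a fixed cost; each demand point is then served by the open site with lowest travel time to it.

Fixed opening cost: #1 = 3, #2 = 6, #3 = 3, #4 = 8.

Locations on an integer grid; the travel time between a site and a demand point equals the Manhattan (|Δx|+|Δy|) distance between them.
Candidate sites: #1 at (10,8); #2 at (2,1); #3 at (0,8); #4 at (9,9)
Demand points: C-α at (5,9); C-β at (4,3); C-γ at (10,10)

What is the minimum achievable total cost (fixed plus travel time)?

Open {#1, #2}: assign each demand point to its cheapest open site.
  C-α→#1 6, C-β→#2 4, C-γ→#1 2
  travel time 12, fixed 9 → total 21.
Compare {#1}: travel time 19 + fixed 3 = 22.
Compare {#1, #3}: travel time 17 + fixed 6 = 23.
Compare {#2, #4}: travel time 10 + fixed 14 = 24.
All other subsets cost ≥ 22. Minimum total cost: 21.

21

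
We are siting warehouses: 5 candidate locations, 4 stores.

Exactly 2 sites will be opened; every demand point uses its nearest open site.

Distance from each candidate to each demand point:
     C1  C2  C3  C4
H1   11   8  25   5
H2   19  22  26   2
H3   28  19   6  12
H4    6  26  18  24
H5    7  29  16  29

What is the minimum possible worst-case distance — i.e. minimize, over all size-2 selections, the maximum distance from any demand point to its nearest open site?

Open {H1, H3}.
  Farthest demand point is C1 at distance 11 (to H1); all others are ≤ 11.
With {H1, H5} the worst case is 16.
With {H1, H4} the worst case is 18.
No size-2 selection achieves below 11.

11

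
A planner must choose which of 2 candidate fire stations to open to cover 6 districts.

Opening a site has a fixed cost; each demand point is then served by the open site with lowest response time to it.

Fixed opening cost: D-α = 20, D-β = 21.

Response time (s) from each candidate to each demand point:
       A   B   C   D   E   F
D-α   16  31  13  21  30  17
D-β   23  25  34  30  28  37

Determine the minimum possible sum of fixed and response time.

Open {D-α}: assign each demand point to its cheapest open site.
  A→D-α 16, B→D-α 31, C→D-α 13, D→D-α 21, E→D-α 30, F→D-α 17
  response time 128, fixed 20 → total 148.
Compare {D-α, D-β}: response time 120 + fixed 41 = 161.
Compare {D-β}: response time 177 + fixed 21 = 198.

148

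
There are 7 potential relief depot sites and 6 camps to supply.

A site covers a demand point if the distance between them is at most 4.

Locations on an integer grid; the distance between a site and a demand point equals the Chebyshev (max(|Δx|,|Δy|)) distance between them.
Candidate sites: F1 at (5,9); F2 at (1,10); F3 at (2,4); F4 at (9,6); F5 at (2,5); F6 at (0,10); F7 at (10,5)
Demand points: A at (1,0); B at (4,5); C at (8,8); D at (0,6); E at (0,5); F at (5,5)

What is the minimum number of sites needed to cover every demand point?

2

Coverage sets (demand points within 4 of each site):
  F1: {B, C, F}
  F2: {D}
  F3: {A, B, D, E, F}
  F4: {C, F}
  F5: {B, D, E, F}
  F6: {D}
  F7: {C}
No single site covers all 6 demand points.
But {F1, F3} covers everything, so the minimum is 2.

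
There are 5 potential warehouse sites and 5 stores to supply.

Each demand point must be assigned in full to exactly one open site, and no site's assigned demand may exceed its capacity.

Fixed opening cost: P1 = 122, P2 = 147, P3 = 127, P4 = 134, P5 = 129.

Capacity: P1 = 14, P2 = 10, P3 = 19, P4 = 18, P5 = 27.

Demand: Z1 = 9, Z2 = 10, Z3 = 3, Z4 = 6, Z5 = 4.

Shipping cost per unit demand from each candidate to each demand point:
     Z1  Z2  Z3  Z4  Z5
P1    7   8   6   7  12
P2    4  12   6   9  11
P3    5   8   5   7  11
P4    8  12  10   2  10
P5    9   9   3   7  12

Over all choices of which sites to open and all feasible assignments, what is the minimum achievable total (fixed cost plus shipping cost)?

Open {P3, P4}; cheapest assignment that respects the capacities:
  P3 (cap 19, load 19): Z1, Z2 — cost 9×5 + 10×8 = 125
  P4 (cap 18, load 13): Z3, Z4, Z5 — cost 3×10 + 6×2 + 4×10 = 82
  Shipping 207, fixed 261 → total 468.
  Any other capacity-feasible assignment to {P3, P4} ships for at least 207.
Compare {P1, P3}: its best feasible assignment gives total 478.
Compare {P3, P5}: its best feasible assignment gives total 480.
Every other set of open sites that can feasibly serve all demand totals ≥ 478 even under its best assignment. Minimum: 468.

468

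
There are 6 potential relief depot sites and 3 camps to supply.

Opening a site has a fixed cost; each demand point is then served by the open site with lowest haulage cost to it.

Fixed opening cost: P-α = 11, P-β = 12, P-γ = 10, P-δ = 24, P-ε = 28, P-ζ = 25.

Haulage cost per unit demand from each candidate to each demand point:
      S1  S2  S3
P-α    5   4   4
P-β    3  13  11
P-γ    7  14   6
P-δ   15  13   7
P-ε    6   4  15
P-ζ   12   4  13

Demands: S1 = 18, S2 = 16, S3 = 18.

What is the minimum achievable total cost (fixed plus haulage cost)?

213

Open {P-α, P-β}: assign each demand point to its cheapest open site.
  S1→P-β 18×3=54, S2→P-α 16×4=64, S3→P-α 18×4=72
  haulage cost 190, fixed 23 → total 213.
Compare {P-α, P-β, P-γ}: haulage cost 190 + fixed 33 = 223.
Compare {P-α}: haulage cost 226 + fixed 11 = 237.
Compare {P-α, P-β, P-δ}: haulage cost 190 + fixed 47 = 237.
All other subsets cost ≥ 223. Minimum total cost: 213.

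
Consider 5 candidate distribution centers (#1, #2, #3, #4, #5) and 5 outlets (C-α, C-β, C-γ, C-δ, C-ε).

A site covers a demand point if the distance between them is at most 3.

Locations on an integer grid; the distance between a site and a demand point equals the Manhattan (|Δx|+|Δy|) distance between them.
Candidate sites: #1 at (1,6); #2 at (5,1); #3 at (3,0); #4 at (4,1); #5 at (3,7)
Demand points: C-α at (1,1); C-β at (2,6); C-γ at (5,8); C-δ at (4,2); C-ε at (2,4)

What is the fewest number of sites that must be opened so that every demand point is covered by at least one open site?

3

Coverage sets (demand points within 3 of each site):
  #1: {C-β, C-ε}
  #2: {C-δ}
  #3: {C-α, C-δ}
  #4: {C-α, C-δ}
  #5: {C-β, C-γ}
No 2 sites suffice: every size-2 union leaves at least one demand point uncovered.
But {#1, #3, #5} covers everything, so the minimum is 3.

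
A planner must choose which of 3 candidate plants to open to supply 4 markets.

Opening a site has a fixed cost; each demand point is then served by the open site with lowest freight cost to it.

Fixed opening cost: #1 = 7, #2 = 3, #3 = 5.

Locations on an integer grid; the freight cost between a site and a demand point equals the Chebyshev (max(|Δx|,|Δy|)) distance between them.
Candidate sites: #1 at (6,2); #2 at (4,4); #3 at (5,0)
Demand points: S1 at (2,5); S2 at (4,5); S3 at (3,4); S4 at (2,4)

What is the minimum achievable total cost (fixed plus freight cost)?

Open {#2}: assign each demand point to its cheapest open site.
  S1→#2 2, S2→#2 1, S3→#2 1, S4→#2 2
  freight cost 6, fixed 3 → total 9.
Compare {#2, #3}: freight cost 6 + fixed 8 = 14.
Compare {#1, #2}: freight cost 6 + fixed 10 = 16.
Compare {#1}: freight cost 14 + fixed 7 = 21.
All other subsets cost ≥ 14. Minimum total cost: 9.

9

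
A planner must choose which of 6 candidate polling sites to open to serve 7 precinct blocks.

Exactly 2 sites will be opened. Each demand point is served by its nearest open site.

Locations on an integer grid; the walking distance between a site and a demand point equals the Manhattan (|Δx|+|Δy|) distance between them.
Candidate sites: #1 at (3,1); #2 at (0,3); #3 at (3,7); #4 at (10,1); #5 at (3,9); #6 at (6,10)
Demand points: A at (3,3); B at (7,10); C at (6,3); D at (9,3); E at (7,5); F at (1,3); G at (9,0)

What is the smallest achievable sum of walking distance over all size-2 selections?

Open {#1, #6}.
  A→#1 2, B→#6 1, C→#1 5, D→#1 8, E→#6 6, F→#1 4, G→#1 7  ⇒ total 33.
Compare {#2, #4}: total 34.
Compare {#3, #4}: total 34.
No size-2 selection does better; minimum is 33.

33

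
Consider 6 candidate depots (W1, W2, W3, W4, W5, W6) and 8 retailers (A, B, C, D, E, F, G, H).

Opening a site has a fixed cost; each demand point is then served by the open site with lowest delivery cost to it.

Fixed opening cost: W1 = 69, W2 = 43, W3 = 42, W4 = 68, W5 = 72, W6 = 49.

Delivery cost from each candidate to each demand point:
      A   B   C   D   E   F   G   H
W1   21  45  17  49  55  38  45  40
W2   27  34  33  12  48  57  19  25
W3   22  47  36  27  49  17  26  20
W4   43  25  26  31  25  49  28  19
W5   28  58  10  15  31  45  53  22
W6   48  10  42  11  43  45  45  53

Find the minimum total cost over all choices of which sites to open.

Open {W3, W6}: assign each demand point to its cheapest open site.
  A→W3 22, B→W6 10, C→W3 36, D→W6 11, E→W6 43, F→W3 17, G→W3 26, H→W3 20
  delivery cost 185, fixed 91 → total 276.
Compare {W3}: delivery cost 244 + fixed 42 = 286.
Compare {W2, W3}: delivery cost 205 + fixed 85 = 290.
Compare {W3, W4}: delivery cost 187 + fixed 110 = 297.
All other subsets cost ≥ 286. Minimum total cost: 276.

276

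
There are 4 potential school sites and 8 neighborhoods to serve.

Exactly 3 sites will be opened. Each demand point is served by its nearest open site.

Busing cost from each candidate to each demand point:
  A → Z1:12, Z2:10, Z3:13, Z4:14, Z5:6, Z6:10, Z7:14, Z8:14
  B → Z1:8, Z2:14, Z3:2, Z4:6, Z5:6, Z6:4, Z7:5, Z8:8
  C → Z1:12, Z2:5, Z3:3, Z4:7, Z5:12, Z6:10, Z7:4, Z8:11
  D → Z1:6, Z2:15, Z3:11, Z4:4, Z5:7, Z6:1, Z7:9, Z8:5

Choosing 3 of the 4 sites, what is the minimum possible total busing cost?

Open {B, C, D}.
  Z1→D 6, Z2→C 5, Z3→B 2, Z4→D 4, Z5→B 6, Z6→D 1, Z7→C 4, Z8→D 5  ⇒ total 33.
Compare {A, C, D}: total 34.
Compare {A, B, D}: total 39.
No size-3 selection does better; minimum is 33.

33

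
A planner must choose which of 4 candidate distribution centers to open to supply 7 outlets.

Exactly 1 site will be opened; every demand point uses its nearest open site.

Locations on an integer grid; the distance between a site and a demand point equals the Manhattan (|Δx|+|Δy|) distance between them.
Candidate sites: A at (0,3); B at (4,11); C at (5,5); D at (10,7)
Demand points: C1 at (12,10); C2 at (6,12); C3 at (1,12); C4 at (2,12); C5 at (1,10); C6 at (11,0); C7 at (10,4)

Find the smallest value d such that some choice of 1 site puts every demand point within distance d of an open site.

12

Open {C}.
  Farthest demand point is C1 at distance 12 (to C); all others are ≤ 12.
With {D} the worst case is 14.
With {B} the worst case is 18.
No size-1 selection achieves below 12.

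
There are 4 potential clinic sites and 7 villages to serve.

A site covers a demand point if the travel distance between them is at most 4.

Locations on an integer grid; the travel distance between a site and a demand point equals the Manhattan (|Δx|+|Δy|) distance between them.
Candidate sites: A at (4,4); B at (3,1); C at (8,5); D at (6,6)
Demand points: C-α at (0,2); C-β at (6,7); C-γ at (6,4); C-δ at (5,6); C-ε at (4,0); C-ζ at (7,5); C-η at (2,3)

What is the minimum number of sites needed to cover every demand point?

2

Coverage sets (demand points within 4 of each site):
  A: {C-γ, C-δ, C-ε, C-ζ, C-η}
  B: {C-α, C-ε, C-η}
  C: {C-β, C-γ, C-δ, C-ζ}
  D: {C-β, C-γ, C-δ, C-ζ}
No single site covers all 7 demand points.
But {B, C} covers everything, so the minimum is 2.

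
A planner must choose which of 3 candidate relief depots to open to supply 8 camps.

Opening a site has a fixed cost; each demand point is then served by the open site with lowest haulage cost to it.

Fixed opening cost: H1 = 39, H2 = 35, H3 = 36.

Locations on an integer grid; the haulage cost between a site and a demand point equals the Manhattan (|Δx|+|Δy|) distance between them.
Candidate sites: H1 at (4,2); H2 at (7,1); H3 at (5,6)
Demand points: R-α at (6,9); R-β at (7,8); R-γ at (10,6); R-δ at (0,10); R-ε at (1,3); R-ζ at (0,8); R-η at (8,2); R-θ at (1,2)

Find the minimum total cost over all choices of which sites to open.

87

Open {H3}: assign each demand point to its cheapest open site.
  R-α→H3 4, R-β→H3 4, R-γ→H3 5, R-δ→H3 9, R-ε→H3 7, R-ζ→H3 7, R-η→H3 7, R-θ→H3 8
  haulage cost 51, fixed 36 → total 87.
Compare {H1}: haulage cost 61 + fixed 39 = 100.
Compare {H2}: haulage cost 71 + fixed 35 = 106.
Compare {H1, H3}: haulage cost 40 + fixed 75 = 115.
All other subsets cost ≥ 100. Minimum total cost: 87.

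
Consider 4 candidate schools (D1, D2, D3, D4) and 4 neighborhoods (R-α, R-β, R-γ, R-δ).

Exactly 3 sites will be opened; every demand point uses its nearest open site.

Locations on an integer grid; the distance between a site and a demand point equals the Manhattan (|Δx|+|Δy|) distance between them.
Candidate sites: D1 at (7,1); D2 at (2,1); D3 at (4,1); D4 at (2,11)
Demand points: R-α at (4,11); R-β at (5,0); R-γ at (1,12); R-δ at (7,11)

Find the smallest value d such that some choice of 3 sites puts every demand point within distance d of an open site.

Open {D1, D2, D4}.
  Farthest demand point is R-δ at distance 5 (to D4); all others are ≤ 5.
With {D1, D3, D4} the worst case is 5.
With {D2, D3, D4} the worst case is 5.
No size-3 selection achieves below 5.

5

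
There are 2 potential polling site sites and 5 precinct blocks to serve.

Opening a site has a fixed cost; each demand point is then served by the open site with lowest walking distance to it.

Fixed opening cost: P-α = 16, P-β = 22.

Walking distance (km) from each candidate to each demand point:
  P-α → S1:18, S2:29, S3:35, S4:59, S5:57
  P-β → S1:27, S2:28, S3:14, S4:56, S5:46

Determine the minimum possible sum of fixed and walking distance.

193

Open {P-β}: assign each demand point to its cheapest open site.
  S1→P-β 27, S2→P-β 28, S3→P-β 14, S4→P-β 56, S5→P-β 46
  walking distance 171, fixed 22 → total 193.
Compare {P-α, P-β}: walking distance 162 + fixed 38 = 200.
Compare {P-α}: walking distance 198 + fixed 16 = 214.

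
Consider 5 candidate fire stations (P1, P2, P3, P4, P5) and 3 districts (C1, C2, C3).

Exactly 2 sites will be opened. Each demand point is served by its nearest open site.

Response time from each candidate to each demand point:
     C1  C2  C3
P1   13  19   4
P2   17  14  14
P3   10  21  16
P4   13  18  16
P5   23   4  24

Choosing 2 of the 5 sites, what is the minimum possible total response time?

21

Open {P1, P5}.
  C1→P1 13, C2→P5 4, C3→P1 4  ⇒ total 21.
Compare {P3, P5}: total 30.
Compare {P1, P2}: total 31.
No size-2 selection does better; minimum is 21.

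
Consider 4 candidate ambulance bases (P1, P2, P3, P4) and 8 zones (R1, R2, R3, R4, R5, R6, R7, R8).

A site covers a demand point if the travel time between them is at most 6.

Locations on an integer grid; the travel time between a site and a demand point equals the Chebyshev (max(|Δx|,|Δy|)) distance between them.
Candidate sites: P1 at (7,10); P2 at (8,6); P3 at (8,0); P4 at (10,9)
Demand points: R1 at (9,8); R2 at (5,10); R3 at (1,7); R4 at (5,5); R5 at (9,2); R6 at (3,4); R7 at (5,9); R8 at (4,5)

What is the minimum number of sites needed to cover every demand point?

Coverage sets (demand points within 6 of each site):
  P1: {R1, R2, R3, R4, R6, R7, R8}
  P2: {R1, R2, R4, R5, R6, R7, R8}
  P3: {R4, R5, R6, R8}
  P4: {R1, R2, R4, R7, R8}
No single site covers all 8 demand points.
But {P1, P2} covers everything, so the minimum is 2.

2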